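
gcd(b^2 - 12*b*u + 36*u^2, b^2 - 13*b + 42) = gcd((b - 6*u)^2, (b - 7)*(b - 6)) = 1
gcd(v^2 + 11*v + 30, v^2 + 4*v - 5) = v + 5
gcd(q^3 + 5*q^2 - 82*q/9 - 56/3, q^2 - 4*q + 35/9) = q - 7/3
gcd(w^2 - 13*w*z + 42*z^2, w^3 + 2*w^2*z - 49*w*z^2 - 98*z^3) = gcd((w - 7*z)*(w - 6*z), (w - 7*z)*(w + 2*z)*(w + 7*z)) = -w + 7*z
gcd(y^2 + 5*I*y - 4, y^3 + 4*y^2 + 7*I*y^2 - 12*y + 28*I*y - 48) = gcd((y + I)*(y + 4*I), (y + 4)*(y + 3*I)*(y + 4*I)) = y + 4*I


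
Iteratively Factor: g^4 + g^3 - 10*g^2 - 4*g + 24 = (g - 2)*(g^3 + 3*g^2 - 4*g - 12) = (g - 2)*(g + 3)*(g^2 - 4) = (g - 2)^2*(g + 3)*(g + 2)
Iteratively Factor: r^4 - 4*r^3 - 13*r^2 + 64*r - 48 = (r - 3)*(r^3 - r^2 - 16*r + 16) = (r - 4)*(r - 3)*(r^2 + 3*r - 4) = (r - 4)*(r - 3)*(r - 1)*(r + 4)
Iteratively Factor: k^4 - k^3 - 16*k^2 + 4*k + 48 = (k - 2)*(k^3 + k^2 - 14*k - 24) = (k - 2)*(k + 3)*(k^2 - 2*k - 8) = (k - 2)*(k + 2)*(k + 3)*(k - 4)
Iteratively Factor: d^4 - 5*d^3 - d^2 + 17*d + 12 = (d - 3)*(d^3 - 2*d^2 - 7*d - 4) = (d - 4)*(d - 3)*(d^2 + 2*d + 1) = (d - 4)*(d - 3)*(d + 1)*(d + 1)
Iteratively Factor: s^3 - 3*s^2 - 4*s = (s + 1)*(s^2 - 4*s) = (s - 4)*(s + 1)*(s)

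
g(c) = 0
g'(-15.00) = 0.00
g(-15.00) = 0.00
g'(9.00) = 0.00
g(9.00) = 0.00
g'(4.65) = 0.00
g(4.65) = 0.00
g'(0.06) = 0.00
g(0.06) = 0.00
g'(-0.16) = 0.00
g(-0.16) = 0.00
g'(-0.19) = 0.00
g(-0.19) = 0.00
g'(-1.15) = 0.00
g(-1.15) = 0.00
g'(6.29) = 0.00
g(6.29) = 0.00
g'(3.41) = 0.00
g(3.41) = 0.00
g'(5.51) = 0.00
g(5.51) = 0.00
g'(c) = 0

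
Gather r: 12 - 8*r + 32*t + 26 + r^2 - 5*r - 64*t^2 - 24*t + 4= r^2 - 13*r - 64*t^2 + 8*t + 42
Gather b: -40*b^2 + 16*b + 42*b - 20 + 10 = -40*b^2 + 58*b - 10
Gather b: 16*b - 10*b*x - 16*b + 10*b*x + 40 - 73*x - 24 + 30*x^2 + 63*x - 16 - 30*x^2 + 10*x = 0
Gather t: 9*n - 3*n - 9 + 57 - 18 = 6*n + 30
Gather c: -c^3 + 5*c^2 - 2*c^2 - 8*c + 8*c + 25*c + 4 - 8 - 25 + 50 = -c^3 + 3*c^2 + 25*c + 21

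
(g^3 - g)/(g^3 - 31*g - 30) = g*(g - 1)/(g^2 - g - 30)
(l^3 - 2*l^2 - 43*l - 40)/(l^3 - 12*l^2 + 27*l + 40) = (l + 5)/(l - 5)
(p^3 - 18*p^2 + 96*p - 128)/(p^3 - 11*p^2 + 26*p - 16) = (p - 8)/(p - 1)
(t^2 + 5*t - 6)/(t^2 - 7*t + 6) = (t + 6)/(t - 6)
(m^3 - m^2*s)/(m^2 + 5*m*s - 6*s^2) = m^2/(m + 6*s)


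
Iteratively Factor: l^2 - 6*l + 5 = (l - 5)*(l - 1)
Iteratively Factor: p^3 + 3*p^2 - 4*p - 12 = (p + 2)*(p^2 + p - 6) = (p + 2)*(p + 3)*(p - 2)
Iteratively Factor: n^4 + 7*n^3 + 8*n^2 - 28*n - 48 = (n + 3)*(n^3 + 4*n^2 - 4*n - 16) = (n + 3)*(n + 4)*(n^2 - 4) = (n + 2)*(n + 3)*(n + 4)*(n - 2)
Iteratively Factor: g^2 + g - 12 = (g + 4)*(g - 3)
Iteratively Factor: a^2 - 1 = (a + 1)*(a - 1)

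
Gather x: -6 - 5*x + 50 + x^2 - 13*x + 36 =x^2 - 18*x + 80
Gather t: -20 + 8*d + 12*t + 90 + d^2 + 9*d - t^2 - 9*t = d^2 + 17*d - t^2 + 3*t + 70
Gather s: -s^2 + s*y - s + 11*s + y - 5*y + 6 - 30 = -s^2 + s*(y + 10) - 4*y - 24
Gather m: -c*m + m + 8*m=m*(9 - c)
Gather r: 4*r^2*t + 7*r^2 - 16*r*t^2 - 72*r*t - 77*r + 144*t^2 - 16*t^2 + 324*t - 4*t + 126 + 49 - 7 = r^2*(4*t + 7) + r*(-16*t^2 - 72*t - 77) + 128*t^2 + 320*t + 168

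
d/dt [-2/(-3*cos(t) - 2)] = 6*sin(t)/(3*cos(t) + 2)^2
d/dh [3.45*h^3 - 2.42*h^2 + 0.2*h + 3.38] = 10.35*h^2 - 4.84*h + 0.2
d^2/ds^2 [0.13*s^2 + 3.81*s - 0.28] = 0.260000000000000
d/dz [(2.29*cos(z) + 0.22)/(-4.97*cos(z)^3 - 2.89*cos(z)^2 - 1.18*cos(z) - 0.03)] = -(22.7626*cos(z)^3 + 9.8983*cos(z)^2 + 1.2716*cos(z) + 0.190900000000003)*sin(z)/(4.97*cos(z)^3 + 2.89*cos(z)^2 + 1.18*cos(z) + 0.03)^2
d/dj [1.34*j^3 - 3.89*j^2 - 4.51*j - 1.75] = 4.02*j^2 - 7.78*j - 4.51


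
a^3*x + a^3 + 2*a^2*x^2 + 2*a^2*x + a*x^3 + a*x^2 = (a + x)^2*(a*x + a)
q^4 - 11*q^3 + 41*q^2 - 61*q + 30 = (q - 5)*(q - 3)*(q - 2)*(q - 1)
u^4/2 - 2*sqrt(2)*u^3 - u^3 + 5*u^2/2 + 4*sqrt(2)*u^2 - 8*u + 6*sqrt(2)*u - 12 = (u/2 + 1/2)*(u - 3)*(u - 2*sqrt(2))^2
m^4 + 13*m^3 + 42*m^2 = m^2*(m + 6)*(m + 7)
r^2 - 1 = (r - 1)*(r + 1)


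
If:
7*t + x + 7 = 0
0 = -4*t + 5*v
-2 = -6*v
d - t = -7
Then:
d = -79/12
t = 5/12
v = 1/3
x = -119/12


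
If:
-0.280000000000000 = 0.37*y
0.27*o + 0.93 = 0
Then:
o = -3.44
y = -0.76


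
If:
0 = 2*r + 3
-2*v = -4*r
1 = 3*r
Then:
No Solution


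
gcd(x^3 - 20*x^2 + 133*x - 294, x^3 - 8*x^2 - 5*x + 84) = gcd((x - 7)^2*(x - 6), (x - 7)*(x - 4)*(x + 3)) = x - 7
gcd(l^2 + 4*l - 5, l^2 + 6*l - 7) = l - 1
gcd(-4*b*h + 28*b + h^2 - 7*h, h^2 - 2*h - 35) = h - 7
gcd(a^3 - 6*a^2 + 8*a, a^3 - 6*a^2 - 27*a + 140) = a - 4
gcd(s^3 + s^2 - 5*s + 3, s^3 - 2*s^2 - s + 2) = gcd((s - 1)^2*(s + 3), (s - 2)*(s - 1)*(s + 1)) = s - 1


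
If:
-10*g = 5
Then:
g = -1/2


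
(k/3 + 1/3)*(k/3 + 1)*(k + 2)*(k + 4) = k^4/9 + 10*k^3/9 + 35*k^2/9 + 50*k/9 + 8/3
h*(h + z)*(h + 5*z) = h^3 + 6*h^2*z + 5*h*z^2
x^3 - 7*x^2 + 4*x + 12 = (x - 6)*(x - 2)*(x + 1)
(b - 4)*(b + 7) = b^2 + 3*b - 28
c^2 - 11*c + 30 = (c - 6)*(c - 5)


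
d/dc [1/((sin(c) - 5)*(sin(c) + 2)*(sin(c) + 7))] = (-3*sin(c)^2 - 8*sin(c) + 31)*cos(c)/((sin(c) - 5)^2*(sin(c) + 2)^2*(sin(c) + 7)^2)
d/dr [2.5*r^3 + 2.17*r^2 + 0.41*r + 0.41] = 7.5*r^2 + 4.34*r + 0.41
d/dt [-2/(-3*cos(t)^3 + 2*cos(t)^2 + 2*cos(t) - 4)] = 2*(9*cos(t)^2 - 4*cos(t) - 2)*sin(t)/(-cos(t)/4 + cos(2*t) - 3*cos(3*t)/4 - 3)^2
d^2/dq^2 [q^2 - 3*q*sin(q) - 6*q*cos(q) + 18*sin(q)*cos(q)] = 3*q*sin(q) + 6*q*cos(q) + 12*sin(q) - 36*sin(2*q) - 6*cos(q) + 2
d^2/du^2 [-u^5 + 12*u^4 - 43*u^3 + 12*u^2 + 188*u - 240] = -20*u^3 + 144*u^2 - 258*u + 24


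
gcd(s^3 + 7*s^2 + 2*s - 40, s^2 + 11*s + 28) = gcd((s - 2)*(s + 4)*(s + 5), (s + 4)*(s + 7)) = s + 4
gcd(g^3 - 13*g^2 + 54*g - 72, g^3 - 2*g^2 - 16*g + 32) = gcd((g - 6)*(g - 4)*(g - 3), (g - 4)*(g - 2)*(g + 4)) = g - 4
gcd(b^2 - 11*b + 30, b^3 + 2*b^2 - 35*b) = b - 5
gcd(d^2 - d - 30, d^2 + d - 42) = d - 6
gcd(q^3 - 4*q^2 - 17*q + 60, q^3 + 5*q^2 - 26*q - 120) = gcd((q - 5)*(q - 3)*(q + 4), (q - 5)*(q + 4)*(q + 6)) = q^2 - q - 20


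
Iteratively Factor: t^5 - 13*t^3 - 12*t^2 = (t + 1)*(t^4 - t^3 - 12*t^2) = (t + 1)*(t + 3)*(t^3 - 4*t^2) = t*(t + 1)*(t + 3)*(t^2 - 4*t) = t^2*(t + 1)*(t + 3)*(t - 4)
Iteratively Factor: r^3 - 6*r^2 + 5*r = (r - 1)*(r^2 - 5*r) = r*(r - 1)*(r - 5)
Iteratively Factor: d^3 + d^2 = (d)*(d^2 + d) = d*(d + 1)*(d)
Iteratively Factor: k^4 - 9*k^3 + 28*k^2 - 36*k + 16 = (k - 2)*(k^3 - 7*k^2 + 14*k - 8) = (k - 2)^2*(k^2 - 5*k + 4) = (k - 2)^2*(k - 1)*(k - 4)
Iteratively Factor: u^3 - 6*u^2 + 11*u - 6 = (u - 1)*(u^2 - 5*u + 6) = (u - 2)*(u - 1)*(u - 3)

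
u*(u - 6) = u^2 - 6*u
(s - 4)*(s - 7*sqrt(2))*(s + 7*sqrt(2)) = s^3 - 4*s^2 - 98*s + 392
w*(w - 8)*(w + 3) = w^3 - 5*w^2 - 24*w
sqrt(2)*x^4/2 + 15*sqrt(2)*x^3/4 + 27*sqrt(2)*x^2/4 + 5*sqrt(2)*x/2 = x*(x + 1/2)*(x + 5)*(sqrt(2)*x/2 + sqrt(2))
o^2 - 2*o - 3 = (o - 3)*(o + 1)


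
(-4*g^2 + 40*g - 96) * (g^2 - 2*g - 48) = -4*g^4 + 48*g^3 + 16*g^2 - 1728*g + 4608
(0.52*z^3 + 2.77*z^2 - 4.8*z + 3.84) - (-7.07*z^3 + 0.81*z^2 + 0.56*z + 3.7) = 7.59*z^3 + 1.96*z^2 - 5.36*z + 0.14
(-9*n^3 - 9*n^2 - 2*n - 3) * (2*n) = -18*n^4 - 18*n^3 - 4*n^2 - 6*n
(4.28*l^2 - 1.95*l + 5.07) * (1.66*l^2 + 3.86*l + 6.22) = 7.1048*l^4 + 13.2838*l^3 + 27.5108*l^2 + 7.4412*l + 31.5354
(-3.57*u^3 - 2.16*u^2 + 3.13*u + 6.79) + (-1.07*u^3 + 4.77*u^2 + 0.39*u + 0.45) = -4.64*u^3 + 2.61*u^2 + 3.52*u + 7.24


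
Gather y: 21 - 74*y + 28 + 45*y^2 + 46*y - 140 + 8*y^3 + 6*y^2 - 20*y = 8*y^3 + 51*y^2 - 48*y - 91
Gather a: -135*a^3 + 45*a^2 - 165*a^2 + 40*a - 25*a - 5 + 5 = -135*a^3 - 120*a^2 + 15*a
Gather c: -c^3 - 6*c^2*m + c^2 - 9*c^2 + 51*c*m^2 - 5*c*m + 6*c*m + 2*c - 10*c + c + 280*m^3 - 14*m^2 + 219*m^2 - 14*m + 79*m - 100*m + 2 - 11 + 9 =-c^3 + c^2*(-6*m - 8) + c*(51*m^2 + m - 7) + 280*m^3 + 205*m^2 - 35*m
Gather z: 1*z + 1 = z + 1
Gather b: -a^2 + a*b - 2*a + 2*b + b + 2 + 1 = -a^2 - 2*a + b*(a + 3) + 3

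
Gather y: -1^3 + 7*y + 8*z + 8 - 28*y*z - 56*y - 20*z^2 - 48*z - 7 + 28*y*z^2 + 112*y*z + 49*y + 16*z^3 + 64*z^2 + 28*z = y*(28*z^2 + 84*z) + 16*z^3 + 44*z^2 - 12*z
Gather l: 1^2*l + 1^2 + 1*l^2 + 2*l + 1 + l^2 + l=2*l^2 + 4*l + 2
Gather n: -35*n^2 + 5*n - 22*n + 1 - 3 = -35*n^2 - 17*n - 2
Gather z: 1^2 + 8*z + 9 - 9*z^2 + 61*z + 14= -9*z^2 + 69*z + 24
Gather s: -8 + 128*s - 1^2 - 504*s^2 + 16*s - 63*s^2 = -567*s^2 + 144*s - 9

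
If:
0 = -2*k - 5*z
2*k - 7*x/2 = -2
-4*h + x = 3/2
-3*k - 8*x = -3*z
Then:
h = -753/2456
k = -160/307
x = 84/307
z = 64/307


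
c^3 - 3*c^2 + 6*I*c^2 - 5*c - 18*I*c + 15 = (c - 3)*(c + I)*(c + 5*I)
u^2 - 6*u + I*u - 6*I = (u - 6)*(u + I)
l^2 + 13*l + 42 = (l + 6)*(l + 7)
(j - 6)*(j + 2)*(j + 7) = j^3 + 3*j^2 - 40*j - 84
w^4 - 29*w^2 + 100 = (w - 5)*(w - 2)*(w + 2)*(w + 5)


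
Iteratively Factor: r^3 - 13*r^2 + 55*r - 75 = (r - 5)*(r^2 - 8*r + 15) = (r - 5)*(r - 3)*(r - 5)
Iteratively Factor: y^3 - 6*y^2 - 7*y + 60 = (y - 4)*(y^2 - 2*y - 15) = (y - 5)*(y - 4)*(y + 3)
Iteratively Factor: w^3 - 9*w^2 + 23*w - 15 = (w - 1)*(w^2 - 8*w + 15) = (w - 3)*(w - 1)*(w - 5)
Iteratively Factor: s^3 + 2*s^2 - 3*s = (s + 3)*(s^2 - s) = (s - 1)*(s + 3)*(s)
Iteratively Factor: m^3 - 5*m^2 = (m - 5)*(m^2) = m*(m - 5)*(m)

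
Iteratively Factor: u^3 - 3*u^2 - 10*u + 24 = (u + 3)*(u^2 - 6*u + 8) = (u - 4)*(u + 3)*(u - 2)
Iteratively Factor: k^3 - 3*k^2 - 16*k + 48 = (k + 4)*(k^2 - 7*k + 12) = (k - 4)*(k + 4)*(k - 3)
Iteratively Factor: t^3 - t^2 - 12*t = (t + 3)*(t^2 - 4*t) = t*(t + 3)*(t - 4)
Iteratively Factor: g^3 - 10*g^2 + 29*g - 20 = (g - 5)*(g^2 - 5*g + 4) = (g - 5)*(g - 1)*(g - 4)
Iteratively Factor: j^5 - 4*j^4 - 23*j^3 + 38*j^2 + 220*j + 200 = (j + 2)*(j^4 - 6*j^3 - 11*j^2 + 60*j + 100) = (j - 5)*(j + 2)*(j^3 - j^2 - 16*j - 20) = (j - 5)*(j + 2)^2*(j^2 - 3*j - 10) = (j - 5)*(j + 2)^3*(j - 5)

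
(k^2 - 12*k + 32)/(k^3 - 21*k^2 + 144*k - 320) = (k - 4)/(k^2 - 13*k + 40)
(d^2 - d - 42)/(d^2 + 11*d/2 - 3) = 2*(d - 7)/(2*d - 1)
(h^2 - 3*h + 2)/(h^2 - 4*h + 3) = (h - 2)/(h - 3)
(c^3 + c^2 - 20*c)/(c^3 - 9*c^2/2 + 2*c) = 2*(c + 5)/(2*c - 1)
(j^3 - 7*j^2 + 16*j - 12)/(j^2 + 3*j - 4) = (j^3 - 7*j^2 + 16*j - 12)/(j^2 + 3*j - 4)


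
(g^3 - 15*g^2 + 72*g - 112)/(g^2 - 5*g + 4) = (g^2 - 11*g + 28)/(g - 1)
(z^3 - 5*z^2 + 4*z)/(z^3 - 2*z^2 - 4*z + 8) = z*(z^2 - 5*z + 4)/(z^3 - 2*z^2 - 4*z + 8)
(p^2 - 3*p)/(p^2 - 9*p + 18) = p/(p - 6)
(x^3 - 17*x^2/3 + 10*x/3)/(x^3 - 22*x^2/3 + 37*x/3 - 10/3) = x*(3*x - 2)/(3*x^2 - 7*x + 2)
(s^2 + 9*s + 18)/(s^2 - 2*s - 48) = (s + 3)/(s - 8)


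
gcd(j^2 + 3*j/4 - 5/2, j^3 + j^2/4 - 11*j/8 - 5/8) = j - 5/4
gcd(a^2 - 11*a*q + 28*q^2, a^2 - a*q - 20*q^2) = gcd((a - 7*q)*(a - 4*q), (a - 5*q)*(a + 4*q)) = 1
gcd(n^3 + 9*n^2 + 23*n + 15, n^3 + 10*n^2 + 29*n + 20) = n^2 + 6*n + 5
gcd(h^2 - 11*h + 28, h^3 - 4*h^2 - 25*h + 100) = h - 4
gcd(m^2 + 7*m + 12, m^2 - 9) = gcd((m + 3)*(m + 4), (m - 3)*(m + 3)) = m + 3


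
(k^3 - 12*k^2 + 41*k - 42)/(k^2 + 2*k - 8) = (k^2 - 10*k + 21)/(k + 4)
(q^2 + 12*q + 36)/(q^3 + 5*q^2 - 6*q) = (q + 6)/(q*(q - 1))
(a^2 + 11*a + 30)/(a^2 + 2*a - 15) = (a + 6)/(a - 3)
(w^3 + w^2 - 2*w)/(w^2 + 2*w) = w - 1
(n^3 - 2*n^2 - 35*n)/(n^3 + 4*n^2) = (n^2 - 2*n - 35)/(n*(n + 4))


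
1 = 1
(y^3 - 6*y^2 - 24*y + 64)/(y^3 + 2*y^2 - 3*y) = (y^3 - 6*y^2 - 24*y + 64)/(y*(y^2 + 2*y - 3))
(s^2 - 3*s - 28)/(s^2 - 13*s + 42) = (s + 4)/(s - 6)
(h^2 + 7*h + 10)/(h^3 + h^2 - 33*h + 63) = (h^2 + 7*h + 10)/(h^3 + h^2 - 33*h + 63)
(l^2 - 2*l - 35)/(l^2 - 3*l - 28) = (l + 5)/(l + 4)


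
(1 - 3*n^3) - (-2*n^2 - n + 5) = -3*n^3 + 2*n^2 + n - 4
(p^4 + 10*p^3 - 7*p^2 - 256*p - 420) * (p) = p^5 + 10*p^4 - 7*p^3 - 256*p^2 - 420*p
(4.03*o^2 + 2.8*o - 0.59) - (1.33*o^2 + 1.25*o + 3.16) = 2.7*o^2 + 1.55*o - 3.75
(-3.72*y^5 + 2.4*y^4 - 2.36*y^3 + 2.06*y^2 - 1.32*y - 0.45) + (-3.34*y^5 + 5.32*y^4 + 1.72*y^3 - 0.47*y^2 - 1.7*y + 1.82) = -7.06*y^5 + 7.72*y^4 - 0.64*y^3 + 1.59*y^2 - 3.02*y + 1.37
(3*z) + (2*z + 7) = 5*z + 7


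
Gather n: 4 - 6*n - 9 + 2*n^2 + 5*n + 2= 2*n^2 - n - 3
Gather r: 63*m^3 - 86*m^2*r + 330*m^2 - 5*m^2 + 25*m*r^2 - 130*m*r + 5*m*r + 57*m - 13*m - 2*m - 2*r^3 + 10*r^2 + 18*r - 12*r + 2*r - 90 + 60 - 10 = 63*m^3 + 325*m^2 + 42*m - 2*r^3 + r^2*(25*m + 10) + r*(-86*m^2 - 125*m + 8) - 40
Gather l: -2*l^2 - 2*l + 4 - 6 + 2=-2*l^2 - 2*l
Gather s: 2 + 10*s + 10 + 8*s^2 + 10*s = 8*s^2 + 20*s + 12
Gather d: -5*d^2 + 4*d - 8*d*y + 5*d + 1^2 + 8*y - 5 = -5*d^2 + d*(9 - 8*y) + 8*y - 4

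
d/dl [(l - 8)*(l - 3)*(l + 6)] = 3*l^2 - 10*l - 42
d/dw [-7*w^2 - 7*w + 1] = -14*w - 7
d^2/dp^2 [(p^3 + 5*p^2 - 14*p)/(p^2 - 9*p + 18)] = 4*(47*p^3 - 378*p^2 + 864*p - 324)/(p^6 - 27*p^5 + 297*p^4 - 1701*p^3 + 5346*p^2 - 8748*p + 5832)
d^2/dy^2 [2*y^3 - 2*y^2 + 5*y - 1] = 12*y - 4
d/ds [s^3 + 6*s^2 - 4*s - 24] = 3*s^2 + 12*s - 4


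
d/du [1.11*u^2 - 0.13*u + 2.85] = 2.22*u - 0.13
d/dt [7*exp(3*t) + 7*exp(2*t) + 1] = (21*exp(t) + 14)*exp(2*t)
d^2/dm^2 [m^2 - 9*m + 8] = 2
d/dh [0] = 0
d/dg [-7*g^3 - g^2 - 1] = g*(-21*g - 2)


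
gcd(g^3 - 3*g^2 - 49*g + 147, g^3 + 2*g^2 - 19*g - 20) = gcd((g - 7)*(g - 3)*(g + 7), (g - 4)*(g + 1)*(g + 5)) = 1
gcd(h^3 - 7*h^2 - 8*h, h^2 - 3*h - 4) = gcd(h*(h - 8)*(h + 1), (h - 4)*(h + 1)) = h + 1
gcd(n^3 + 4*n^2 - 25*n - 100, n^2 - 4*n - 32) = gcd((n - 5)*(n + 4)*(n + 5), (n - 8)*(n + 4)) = n + 4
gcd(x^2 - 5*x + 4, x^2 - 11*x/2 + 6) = x - 4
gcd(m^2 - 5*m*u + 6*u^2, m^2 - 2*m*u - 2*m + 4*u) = -m + 2*u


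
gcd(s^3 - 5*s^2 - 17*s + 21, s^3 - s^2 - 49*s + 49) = s^2 - 8*s + 7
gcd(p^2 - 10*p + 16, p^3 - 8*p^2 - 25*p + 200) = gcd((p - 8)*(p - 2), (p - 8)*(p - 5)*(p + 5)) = p - 8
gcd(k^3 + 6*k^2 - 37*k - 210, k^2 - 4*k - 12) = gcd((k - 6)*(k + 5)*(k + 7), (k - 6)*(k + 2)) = k - 6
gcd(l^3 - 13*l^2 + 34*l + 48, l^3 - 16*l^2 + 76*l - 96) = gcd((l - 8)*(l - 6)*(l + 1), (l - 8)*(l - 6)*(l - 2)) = l^2 - 14*l + 48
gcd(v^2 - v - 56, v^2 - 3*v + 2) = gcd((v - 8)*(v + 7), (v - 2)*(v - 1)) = 1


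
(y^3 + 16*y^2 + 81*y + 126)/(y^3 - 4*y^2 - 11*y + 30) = (y^2 + 13*y + 42)/(y^2 - 7*y + 10)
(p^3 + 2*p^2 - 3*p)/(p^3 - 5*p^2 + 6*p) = (p^2 + 2*p - 3)/(p^2 - 5*p + 6)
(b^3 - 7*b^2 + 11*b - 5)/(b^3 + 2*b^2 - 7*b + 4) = (b - 5)/(b + 4)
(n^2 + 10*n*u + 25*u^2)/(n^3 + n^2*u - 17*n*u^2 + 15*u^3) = (n + 5*u)/(n^2 - 4*n*u + 3*u^2)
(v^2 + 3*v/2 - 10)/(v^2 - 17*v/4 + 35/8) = 4*(v + 4)/(4*v - 7)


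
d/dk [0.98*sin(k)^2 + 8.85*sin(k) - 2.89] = (1.96*sin(k) + 8.85)*cos(k)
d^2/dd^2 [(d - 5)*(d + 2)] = 2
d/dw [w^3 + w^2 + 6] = w*(3*w + 2)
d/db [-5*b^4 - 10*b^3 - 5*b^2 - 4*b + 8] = -20*b^3 - 30*b^2 - 10*b - 4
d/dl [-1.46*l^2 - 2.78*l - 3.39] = -2.92*l - 2.78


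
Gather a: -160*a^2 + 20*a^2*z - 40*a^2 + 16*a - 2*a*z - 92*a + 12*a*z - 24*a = a^2*(20*z - 200) + a*(10*z - 100)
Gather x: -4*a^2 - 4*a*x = -4*a^2 - 4*a*x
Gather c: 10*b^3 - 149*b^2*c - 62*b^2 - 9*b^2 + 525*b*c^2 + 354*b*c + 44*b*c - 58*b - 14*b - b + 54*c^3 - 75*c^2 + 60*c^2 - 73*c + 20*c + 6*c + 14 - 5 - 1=10*b^3 - 71*b^2 - 73*b + 54*c^3 + c^2*(525*b - 15) + c*(-149*b^2 + 398*b - 47) + 8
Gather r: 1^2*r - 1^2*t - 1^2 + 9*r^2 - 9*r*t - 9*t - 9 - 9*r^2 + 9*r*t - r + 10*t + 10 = 0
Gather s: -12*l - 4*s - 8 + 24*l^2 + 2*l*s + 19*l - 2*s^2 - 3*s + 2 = 24*l^2 + 7*l - 2*s^2 + s*(2*l - 7) - 6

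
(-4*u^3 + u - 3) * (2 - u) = 4*u^4 - 8*u^3 - u^2 + 5*u - 6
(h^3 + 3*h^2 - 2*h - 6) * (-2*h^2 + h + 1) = -2*h^5 - 5*h^4 + 8*h^3 + 13*h^2 - 8*h - 6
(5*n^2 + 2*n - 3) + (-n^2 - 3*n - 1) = 4*n^2 - n - 4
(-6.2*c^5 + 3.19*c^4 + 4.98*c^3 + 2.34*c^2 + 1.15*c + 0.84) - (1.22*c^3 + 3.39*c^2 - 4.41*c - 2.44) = -6.2*c^5 + 3.19*c^4 + 3.76*c^3 - 1.05*c^2 + 5.56*c + 3.28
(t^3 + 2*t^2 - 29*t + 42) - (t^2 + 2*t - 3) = t^3 + t^2 - 31*t + 45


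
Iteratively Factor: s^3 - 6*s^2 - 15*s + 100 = (s - 5)*(s^2 - s - 20) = (s - 5)*(s + 4)*(s - 5)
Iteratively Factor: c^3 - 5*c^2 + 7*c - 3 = (c - 1)*(c^2 - 4*c + 3) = (c - 1)^2*(c - 3)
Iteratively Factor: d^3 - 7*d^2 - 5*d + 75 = (d - 5)*(d^2 - 2*d - 15) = (d - 5)^2*(d + 3)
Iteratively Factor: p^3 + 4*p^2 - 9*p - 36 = (p - 3)*(p^2 + 7*p + 12) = (p - 3)*(p + 4)*(p + 3)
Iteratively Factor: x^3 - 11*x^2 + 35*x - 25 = (x - 5)*(x^2 - 6*x + 5) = (x - 5)^2*(x - 1)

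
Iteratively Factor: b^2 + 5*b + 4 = (b + 4)*(b + 1)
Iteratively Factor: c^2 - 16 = (c - 4)*(c + 4)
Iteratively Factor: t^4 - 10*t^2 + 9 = (t - 3)*(t^3 + 3*t^2 - t - 3) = (t - 3)*(t + 1)*(t^2 + 2*t - 3) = (t - 3)*(t + 1)*(t + 3)*(t - 1)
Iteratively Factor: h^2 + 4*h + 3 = (h + 3)*(h + 1)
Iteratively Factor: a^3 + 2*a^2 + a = (a + 1)*(a^2 + a) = (a + 1)^2*(a)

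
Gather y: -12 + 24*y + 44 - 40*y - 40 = -16*y - 8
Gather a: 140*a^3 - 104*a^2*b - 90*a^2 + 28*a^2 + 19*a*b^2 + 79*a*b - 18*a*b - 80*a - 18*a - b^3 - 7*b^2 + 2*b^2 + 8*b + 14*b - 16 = 140*a^3 + a^2*(-104*b - 62) + a*(19*b^2 + 61*b - 98) - b^3 - 5*b^2 + 22*b - 16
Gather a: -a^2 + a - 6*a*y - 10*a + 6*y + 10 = -a^2 + a*(-6*y - 9) + 6*y + 10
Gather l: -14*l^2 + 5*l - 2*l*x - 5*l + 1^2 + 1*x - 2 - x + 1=-14*l^2 - 2*l*x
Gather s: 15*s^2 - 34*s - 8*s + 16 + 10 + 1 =15*s^2 - 42*s + 27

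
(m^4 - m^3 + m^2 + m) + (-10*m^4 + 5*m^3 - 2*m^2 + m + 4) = -9*m^4 + 4*m^3 - m^2 + 2*m + 4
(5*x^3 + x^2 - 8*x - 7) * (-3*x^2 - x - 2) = -15*x^5 - 8*x^4 + 13*x^3 + 27*x^2 + 23*x + 14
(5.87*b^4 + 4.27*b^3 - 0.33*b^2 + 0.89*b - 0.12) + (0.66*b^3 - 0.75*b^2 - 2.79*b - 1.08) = 5.87*b^4 + 4.93*b^3 - 1.08*b^2 - 1.9*b - 1.2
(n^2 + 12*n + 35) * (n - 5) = n^3 + 7*n^2 - 25*n - 175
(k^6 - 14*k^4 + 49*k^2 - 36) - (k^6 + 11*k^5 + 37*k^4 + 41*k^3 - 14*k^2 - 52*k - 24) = -11*k^5 - 51*k^4 - 41*k^3 + 63*k^2 + 52*k - 12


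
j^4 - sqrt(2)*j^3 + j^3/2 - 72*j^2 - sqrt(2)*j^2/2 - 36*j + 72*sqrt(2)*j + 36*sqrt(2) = (j + 1/2)*(j - 6*sqrt(2))*(j - sqrt(2))*(j + 6*sqrt(2))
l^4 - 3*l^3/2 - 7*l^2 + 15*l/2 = l*(l - 3)*(l - 1)*(l + 5/2)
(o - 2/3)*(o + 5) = o^2 + 13*o/3 - 10/3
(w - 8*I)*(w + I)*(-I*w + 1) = -I*w^3 - 6*w^2 - 15*I*w + 8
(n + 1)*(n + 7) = n^2 + 8*n + 7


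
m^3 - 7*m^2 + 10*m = m*(m - 5)*(m - 2)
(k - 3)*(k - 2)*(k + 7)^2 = k^4 + 9*k^3 - 15*k^2 - 161*k + 294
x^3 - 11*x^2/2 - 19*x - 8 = (x - 8)*(x + 1/2)*(x + 2)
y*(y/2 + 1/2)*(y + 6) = y^3/2 + 7*y^2/2 + 3*y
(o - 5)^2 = o^2 - 10*o + 25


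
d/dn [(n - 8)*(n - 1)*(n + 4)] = 3*n^2 - 10*n - 28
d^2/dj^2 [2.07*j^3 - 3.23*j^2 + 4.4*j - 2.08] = 12.42*j - 6.46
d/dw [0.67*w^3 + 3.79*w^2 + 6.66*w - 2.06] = 2.01*w^2 + 7.58*w + 6.66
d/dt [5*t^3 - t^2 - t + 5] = 15*t^2 - 2*t - 1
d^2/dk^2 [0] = 0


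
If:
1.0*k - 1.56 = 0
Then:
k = 1.56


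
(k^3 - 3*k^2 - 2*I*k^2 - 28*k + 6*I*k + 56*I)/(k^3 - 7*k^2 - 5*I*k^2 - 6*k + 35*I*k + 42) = (k + 4)/(k - 3*I)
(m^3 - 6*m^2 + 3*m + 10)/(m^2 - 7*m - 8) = (m^2 - 7*m + 10)/(m - 8)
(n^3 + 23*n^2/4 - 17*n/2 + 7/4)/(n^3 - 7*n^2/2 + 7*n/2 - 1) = (4*n^2 + 27*n - 7)/(2*(2*n^2 - 5*n + 2))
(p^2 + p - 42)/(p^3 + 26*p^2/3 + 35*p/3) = 3*(p - 6)/(p*(3*p + 5))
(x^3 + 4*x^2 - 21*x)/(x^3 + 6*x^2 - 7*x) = (x - 3)/(x - 1)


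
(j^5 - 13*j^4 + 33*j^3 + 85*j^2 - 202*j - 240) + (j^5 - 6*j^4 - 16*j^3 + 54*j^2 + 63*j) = 2*j^5 - 19*j^4 + 17*j^3 + 139*j^2 - 139*j - 240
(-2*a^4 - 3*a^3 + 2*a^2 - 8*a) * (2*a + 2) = -4*a^5 - 10*a^4 - 2*a^3 - 12*a^2 - 16*a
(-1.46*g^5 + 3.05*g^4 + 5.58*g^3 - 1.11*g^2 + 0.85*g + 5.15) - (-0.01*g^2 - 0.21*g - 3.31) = -1.46*g^5 + 3.05*g^4 + 5.58*g^3 - 1.1*g^2 + 1.06*g + 8.46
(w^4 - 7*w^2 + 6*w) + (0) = w^4 - 7*w^2 + 6*w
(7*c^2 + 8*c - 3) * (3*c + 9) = 21*c^3 + 87*c^2 + 63*c - 27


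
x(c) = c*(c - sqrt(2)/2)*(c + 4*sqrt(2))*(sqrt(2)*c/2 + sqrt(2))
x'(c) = sqrt(2)*c*(c - sqrt(2)/2)*(c + 4*sqrt(2))/2 + c*(c - sqrt(2)/2)*(sqrt(2)*c/2 + sqrt(2)) + c*(c + 4*sqrt(2))*(sqrt(2)*c/2 + sqrt(2)) + (c - sqrt(2)/2)*(c + 4*sqrt(2))*(sqrt(2)*c/2 + sqrt(2)) = 2*sqrt(2)*c^3 + 3*sqrt(2)*c^2 + 21*c^2/2 - 4*sqrt(2)*c + 14*c - 4*sqrt(2)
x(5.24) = 1325.05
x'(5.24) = 849.81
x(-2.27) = -4.37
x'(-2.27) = 18.29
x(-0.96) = 5.53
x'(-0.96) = -2.58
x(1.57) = 24.71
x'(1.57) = 54.73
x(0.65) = -0.44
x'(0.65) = 6.77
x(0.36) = -1.25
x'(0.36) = -0.61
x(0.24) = -1.05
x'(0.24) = -2.77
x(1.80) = 39.42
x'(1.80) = 73.62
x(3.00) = 210.53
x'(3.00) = 228.42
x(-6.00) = 39.06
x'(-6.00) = -135.92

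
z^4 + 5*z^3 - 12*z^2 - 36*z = z*(z - 3)*(z + 2)*(z + 6)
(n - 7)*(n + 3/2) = n^2 - 11*n/2 - 21/2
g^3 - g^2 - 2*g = g*(g - 2)*(g + 1)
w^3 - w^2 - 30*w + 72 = (w - 4)*(w - 3)*(w + 6)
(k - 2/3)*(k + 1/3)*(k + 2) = k^3 + 5*k^2/3 - 8*k/9 - 4/9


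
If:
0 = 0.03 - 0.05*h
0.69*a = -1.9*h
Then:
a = -1.65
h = 0.60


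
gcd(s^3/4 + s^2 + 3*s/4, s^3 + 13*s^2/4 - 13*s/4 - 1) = 1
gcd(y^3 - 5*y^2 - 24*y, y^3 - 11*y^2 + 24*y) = y^2 - 8*y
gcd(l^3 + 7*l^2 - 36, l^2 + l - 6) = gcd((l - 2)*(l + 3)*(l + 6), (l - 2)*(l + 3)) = l^2 + l - 6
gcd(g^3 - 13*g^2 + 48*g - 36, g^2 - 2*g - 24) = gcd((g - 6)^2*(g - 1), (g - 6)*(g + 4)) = g - 6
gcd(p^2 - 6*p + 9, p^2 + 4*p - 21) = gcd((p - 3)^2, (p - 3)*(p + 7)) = p - 3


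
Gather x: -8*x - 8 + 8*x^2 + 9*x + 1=8*x^2 + x - 7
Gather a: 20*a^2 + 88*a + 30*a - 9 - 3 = 20*a^2 + 118*a - 12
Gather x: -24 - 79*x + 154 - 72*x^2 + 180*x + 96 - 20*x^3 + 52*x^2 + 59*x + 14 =-20*x^3 - 20*x^2 + 160*x + 240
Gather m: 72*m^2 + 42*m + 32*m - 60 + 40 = 72*m^2 + 74*m - 20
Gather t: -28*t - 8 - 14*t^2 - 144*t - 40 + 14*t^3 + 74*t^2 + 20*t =14*t^3 + 60*t^2 - 152*t - 48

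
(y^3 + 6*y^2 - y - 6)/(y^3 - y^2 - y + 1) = (y + 6)/(y - 1)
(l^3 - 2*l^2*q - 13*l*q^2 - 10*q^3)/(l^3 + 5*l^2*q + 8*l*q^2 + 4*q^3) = (l - 5*q)/(l + 2*q)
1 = 1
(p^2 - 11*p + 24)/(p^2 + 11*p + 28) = (p^2 - 11*p + 24)/(p^2 + 11*p + 28)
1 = 1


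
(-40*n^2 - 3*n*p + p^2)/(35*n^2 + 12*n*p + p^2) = (-8*n + p)/(7*n + p)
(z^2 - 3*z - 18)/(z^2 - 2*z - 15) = (z - 6)/(z - 5)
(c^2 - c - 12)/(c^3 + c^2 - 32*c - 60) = (c^2 - c - 12)/(c^3 + c^2 - 32*c - 60)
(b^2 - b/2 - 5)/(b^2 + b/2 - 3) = (2*b - 5)/(2*b - 3)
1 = 1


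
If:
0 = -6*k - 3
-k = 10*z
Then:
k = -1/2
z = 1/20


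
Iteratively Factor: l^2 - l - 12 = (l + 3)*(l - 4)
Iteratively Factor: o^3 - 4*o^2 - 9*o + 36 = (o - 4)*(o^2 - 9) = (o - 4)*(o - 3)*(o + 3)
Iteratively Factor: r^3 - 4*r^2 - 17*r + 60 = (r + 4)*(r^2 - 8*r + 15) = (r - 3)*(r + 4)*(r - 5)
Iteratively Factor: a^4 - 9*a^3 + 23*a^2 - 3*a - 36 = (a - 4)*(a^3 - 5*a^2 + 3*a + 9) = (a - 4)*(a - 3)*(a^2 - 2*a - 3) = (a - 4)*(a - 3)*(a + 1)*(a - 3)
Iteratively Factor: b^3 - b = (b - 1)*(b^2 + b) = (b - 1)*(b + 1)*(b)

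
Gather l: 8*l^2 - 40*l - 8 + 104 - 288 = 8*l^2 - 40*l - 192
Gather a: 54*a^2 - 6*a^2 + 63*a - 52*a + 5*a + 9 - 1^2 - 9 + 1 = 48*a^2 + 16*a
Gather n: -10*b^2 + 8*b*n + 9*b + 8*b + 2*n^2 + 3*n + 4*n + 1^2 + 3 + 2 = -10*b^2 + 17*b + 2*n^2 + n*(8*b + 7) + 6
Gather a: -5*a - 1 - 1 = -5*a - 2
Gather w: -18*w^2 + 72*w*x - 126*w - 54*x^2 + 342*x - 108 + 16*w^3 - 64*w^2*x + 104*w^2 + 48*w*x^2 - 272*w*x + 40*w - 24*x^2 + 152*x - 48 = 16*w^3 + w^2*(86 - 64*x) + w*(48*x^2 - 200*x - 86) - 78*x^2 + 494*x - 156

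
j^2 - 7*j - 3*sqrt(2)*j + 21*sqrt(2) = (j - 7)*(j - 3*sqrt(2))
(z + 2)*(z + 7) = z^2 + 9*z + 14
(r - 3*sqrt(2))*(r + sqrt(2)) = r^2 - 2*sqrt(2)*r - 6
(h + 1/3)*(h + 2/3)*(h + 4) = h^3 + 5*h^2 + 38*h/9 + 8/9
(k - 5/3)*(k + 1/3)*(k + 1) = k^3 - k^2/3 - 17*k/9 - 5/9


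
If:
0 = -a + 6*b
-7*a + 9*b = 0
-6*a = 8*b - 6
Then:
No Solution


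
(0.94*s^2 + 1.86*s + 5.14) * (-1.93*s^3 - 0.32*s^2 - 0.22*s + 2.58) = -1.8142*s^5 - 3.8906*s^4 - 10.7222*s^3 + 0.3712*s^2 + 3.668*s + 13.2612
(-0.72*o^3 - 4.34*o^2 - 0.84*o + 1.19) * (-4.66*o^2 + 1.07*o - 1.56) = 3.3552*o^5 + 19.454*o^4 + 0.3938*o^3 + 0.326200000000001*o^2 + 2.5837*o - 1.8564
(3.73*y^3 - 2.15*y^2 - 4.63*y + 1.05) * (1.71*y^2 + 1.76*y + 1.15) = 6.3783*y^5 + 2.8883*y^4 - 7.4118*y^3 - 8.8258*y^2 - 3.4765*y + 1.2075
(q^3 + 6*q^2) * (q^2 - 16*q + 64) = q^5 - 10*q^4 - 32*q^3 + 384*q^2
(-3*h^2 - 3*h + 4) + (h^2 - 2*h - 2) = -2*h^2 - 5*h + 2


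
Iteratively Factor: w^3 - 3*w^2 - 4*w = (w - 4)*(w^2 + w) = (w - 4)*(w + 1)*(w)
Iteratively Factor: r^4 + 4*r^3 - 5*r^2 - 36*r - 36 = (r + 2)*(r^3 + 2*r^2 - 9*r - 18) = (r + 2)*(r + 3)*(r^2 - r - 6) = (r + 2)^2*(r + 3)*(r - 3)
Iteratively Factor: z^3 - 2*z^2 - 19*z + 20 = (z + 4)*(z^2 - 6*z + 5) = (z - 5)*(z + 4)*(z - 1)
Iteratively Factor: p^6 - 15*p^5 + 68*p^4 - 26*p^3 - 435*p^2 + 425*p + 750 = (p - 3)*(p^5 - 12*p^4 + 32*p^3 + 70*p^2 - 225*p - 250) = (p - 5)*(p - 3)*(p^4 - 7*p^3 - 3*p^2 + 55*p + 50) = (p - 5)^2*(p - 3)*(p^3 - 2*p^2 - 13*p - 10) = (p - 5)^2*(p - 3)*(p + 2)*(p^2 - 4*p - 5) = (p - 5)^2*(p - 3)*(p + 1)*(p + 2)*(p - 5)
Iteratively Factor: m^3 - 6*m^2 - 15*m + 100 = (m + 4)*(m^2 - 10*m + 25) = (m - 5)*(m + 4)*(m - 5)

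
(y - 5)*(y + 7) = y^2 + 2*y - 35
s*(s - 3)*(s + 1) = s^3 - 2*s^2 - 3*s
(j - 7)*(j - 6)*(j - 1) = j^3 - 14*j^2 + 55*j - 42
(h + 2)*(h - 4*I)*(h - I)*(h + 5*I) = h^4 + 2*h^3 + 21*h^2 + 42*h - 20*I*h - 40*I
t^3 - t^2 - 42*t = t*(t - 7)*(t + 6)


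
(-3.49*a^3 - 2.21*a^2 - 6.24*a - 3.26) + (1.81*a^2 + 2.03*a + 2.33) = -3.49*a^3 - 0.4*a^2 - 4.21*a - 0.93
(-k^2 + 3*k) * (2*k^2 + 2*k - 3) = -2*k^4 + 4*k^3 + 9*k^2 - 9*k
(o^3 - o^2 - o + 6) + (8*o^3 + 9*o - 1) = 9*o^3 - o^2 + 8*o + 5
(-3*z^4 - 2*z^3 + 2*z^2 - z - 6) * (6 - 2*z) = 6*z^5 - 14*z^4 - 16*z^3 + 14*z^2 + 6*z - 36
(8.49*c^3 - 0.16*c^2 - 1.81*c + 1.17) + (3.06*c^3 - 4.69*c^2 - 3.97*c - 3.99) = 11.55*c^3 - 4.85*c^2 - 5.78*c - 2.82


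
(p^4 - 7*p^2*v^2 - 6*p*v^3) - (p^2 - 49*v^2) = p^4 - 7*p^2*v^2 - p^2 - 6*p*v^3 + 49*v^2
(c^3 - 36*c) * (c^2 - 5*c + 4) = c^5 - 5*c^4 - 32*c^3 + 180*c^2 - 144*c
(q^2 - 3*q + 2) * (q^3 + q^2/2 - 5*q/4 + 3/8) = q^5 - 5*q^4/2 - 3*q^3/4 + 41*q^2/8 - 29*q/8 + 3/4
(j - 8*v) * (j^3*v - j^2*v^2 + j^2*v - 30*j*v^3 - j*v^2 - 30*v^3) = j^4*v - 9*j^3*v^2 + j^3*v - 22*j^2*v^3 - 9*j^2*v^2 + 240*j*v^4 - 22*j*v^3 + 240*v^4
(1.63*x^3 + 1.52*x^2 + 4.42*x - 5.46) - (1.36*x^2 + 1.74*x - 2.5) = 1.63*x^3 + 0.16*x^2 + 2.68*x - 2.96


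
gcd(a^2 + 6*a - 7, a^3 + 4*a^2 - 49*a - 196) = a + 7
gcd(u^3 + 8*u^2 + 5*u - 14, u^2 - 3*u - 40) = 1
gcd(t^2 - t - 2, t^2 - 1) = t + 1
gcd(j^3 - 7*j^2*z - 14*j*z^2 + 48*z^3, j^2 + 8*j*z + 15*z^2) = j + 3*z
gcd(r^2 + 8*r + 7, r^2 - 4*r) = 1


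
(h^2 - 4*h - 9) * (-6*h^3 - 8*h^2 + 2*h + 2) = -6*h^5 + 16*h^4 + 88*h^3 + 66*h^2 - 26*h - 18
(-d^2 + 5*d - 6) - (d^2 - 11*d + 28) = -2*d^2 + 16*d - 34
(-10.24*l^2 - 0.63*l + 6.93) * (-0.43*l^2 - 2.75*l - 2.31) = 4.4032*l^4 + 28.4309*l^3 + 22.407*l^2 - 17.6022*l - 16.0083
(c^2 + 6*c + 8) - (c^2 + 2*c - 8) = 4*c + 16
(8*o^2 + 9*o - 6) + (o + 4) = 8*o^2 + 10*o - 2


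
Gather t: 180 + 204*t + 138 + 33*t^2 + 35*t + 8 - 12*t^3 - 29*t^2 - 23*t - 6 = -12*t^3 + 4*t^2 + 216*t + 320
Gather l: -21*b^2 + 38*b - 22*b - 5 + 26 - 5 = -21*b^2 + 16*b + 16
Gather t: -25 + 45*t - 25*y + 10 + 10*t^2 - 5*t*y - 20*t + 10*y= 10*t^2 + t*(25 - 5*y) - 15*y - 15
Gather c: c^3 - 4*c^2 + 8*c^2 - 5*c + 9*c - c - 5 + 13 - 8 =c^3 + 4*c^2 + 3*c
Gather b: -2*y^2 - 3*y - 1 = -2*y^2 - 3*y - 1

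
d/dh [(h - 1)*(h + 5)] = 2*h + 4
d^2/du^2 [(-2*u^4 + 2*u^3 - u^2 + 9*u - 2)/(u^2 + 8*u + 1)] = 2*(-2*u^6 - 48*u^5 - 390*u^4 + 15*u^3 + 33*u^2 - 69*u - 199)/(u^6 + 24*u^5 + 195*u^4 + 560*u^3 + 195*u^2 + 24*u + 1)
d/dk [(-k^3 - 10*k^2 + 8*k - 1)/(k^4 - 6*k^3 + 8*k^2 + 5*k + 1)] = (k^6 + 20*k^5 - 92*k^4 + 90*k^3 - 135*k^2 - 4*k + 13)/(k^8 - 12*k^7 + 52*k^6 - 86*k^5 + 6*k^4 + 68*k^3 + 41*k^2 + 10*k + 1)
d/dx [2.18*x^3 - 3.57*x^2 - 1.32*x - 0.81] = 6.54*x^2 - 7.14*x - 1.32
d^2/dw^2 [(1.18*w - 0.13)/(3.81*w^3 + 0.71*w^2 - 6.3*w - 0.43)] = (102.773988*w^5 - 3.493008*w^4 + 52.210148*w^3 + 41.52747*w^2 + 4.37259000000002*w - 16.792018)/(55.306341*w^9 + 30.919293*w^8 - 268.592427*w^7 - 120.620638*w^6 + 437.150052*w^5 + 145.817151*w^4 - 236.393253*w^3 - 50.806263*w^2 - 3.49461*w - 0.079507)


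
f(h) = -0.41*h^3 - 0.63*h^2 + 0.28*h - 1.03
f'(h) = -1.23*h^2 - 1.26*h + 0.28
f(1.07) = -1.95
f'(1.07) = -2.48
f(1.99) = -6.20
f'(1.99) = -7.10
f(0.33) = -1.02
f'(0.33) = -0.27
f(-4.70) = 26.30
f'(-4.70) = -20.97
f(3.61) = -27.52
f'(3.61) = -20.30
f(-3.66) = 9.61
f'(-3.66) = -11.58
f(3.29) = -21.53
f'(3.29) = -17.18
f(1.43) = -3.12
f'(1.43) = -4.04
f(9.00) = -348.43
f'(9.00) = -110.69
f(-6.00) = 63.17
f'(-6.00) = -36.44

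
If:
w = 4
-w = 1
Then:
No Solution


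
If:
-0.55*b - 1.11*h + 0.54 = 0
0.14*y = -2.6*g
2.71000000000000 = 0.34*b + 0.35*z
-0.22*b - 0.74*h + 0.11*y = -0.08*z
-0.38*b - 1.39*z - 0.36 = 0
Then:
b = 11.46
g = 0.51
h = -5.19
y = -9.54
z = -3.39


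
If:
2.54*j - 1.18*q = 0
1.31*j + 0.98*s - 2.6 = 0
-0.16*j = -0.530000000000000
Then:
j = 3.31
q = 7.13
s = -1.77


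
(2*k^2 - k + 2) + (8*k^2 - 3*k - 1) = 10*k^2 - 4*k + 1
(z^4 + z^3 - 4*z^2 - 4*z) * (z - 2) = z^5 - z^4 - 6*z^3 + 4*z^2 + 8*z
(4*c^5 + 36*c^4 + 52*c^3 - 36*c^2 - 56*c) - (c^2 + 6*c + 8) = 4*c^5 + 36*c^4 + 52*c^3 - 37*c^2 - 62*c - 8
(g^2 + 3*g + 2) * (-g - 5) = -g^3 - 8*g^2 - 17*g - 10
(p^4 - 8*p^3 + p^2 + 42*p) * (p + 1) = p^5 - 7*p^4 - 7*p^3 + 43*p^2 + 42*p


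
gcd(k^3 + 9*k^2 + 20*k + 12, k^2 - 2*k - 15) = 1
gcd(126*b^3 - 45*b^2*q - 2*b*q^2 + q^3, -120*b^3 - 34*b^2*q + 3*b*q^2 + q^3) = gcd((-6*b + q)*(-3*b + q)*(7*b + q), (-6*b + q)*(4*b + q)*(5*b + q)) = -6*b + q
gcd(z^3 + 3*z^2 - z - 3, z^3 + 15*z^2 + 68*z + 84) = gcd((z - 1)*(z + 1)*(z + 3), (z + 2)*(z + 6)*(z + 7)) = 1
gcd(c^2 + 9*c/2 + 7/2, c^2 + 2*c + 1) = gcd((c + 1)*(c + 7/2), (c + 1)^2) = c + 1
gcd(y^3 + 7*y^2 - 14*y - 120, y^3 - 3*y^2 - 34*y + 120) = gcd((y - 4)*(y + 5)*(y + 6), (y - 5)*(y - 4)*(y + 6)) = y^2 + 2*y - 24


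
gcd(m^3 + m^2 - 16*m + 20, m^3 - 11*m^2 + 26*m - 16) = m - 2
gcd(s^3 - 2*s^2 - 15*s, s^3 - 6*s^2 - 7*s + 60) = s^2 - 2*s - 15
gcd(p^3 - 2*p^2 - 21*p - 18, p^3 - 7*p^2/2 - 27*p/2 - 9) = p^2 - 5*p - 6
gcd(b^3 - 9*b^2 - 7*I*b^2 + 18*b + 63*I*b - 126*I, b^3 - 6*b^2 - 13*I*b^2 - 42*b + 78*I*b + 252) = b^2 + b*(-6 - 7*I) + 42*I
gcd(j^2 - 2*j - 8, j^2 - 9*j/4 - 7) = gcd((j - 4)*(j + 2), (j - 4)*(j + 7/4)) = j - 4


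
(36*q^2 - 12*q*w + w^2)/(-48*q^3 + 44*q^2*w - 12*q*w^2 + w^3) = (-6*q + w)/(8*q^2 - 6*q*w + w^2)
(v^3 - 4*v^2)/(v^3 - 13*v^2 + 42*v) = v*(v - 4)/(v^2 - 13*v + 42)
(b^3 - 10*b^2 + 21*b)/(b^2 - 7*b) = b - 3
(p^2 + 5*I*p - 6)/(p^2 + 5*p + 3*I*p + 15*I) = (p + 2*I)/(p + 5)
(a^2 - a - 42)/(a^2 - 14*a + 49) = (a + 6)/(a - 7)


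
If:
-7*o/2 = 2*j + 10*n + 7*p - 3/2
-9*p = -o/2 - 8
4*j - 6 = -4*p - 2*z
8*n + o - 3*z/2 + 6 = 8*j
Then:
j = 105/142 - 175*z/284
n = 79/284 - 49*z/71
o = 297*z/142 - 164/71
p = 33*z/284 + 54/71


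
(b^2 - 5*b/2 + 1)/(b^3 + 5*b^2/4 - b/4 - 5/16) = 8*(b - 2)/(8*b^2 + 14*b + 5)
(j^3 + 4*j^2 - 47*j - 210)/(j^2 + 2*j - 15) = (j^2 - j - 42)/(j - 3)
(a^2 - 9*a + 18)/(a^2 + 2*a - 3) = (a^2 - 9*a + 18)/(a^2 + 2*a - 3)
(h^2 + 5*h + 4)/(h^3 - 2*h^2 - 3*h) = (h + 4)/(h*(h - 3))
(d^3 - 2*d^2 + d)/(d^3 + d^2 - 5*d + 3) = d/(d + 3)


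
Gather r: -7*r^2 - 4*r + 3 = -7*r^2 - 4*r + 3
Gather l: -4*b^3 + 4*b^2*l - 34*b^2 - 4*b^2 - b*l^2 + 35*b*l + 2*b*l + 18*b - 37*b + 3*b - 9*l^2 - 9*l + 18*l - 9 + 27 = -4*b^3 - 38*b^2 - 16*b + l^2*(-b - 9) + l*(4*b^2 + 37*b + 9) + 18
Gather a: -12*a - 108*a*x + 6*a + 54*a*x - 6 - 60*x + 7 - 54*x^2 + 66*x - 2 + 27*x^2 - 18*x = a*(-54*x - 6) - 27*x^2 - 12*x - 1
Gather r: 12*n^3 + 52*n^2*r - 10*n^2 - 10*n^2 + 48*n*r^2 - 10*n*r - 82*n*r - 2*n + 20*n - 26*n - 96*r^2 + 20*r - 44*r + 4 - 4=12*n^3 - 20*n^2 - 8*n + r^2*(48*n - 96) + r*(52*n^2 - 92*n - 24)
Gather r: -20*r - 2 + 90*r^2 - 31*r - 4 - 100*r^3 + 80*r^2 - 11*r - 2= -100*r^3 + 170*r^2 - 62*r - 8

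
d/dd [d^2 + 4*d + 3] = 2*d + 4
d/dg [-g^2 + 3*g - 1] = 3 - 2*g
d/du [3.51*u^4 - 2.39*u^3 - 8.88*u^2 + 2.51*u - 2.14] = 14.04*u^3 - 7.17*u^2 - 17.76*u + 2.51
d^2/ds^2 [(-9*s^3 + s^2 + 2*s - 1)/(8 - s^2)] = 14*(10*s^3 - 3*s^2 + 240*s - 8)/(s^6 - 24*s^4 + 192*s^2 - 512)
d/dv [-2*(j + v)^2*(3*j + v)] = 2*(-7*j - 3*v)*(j + v)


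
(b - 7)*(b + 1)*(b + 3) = b^3 - 3*b^2 - 25*b - 21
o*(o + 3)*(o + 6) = o^3 + 9*o^2 + 18*o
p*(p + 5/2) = p^2 + 5*p/2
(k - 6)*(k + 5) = k^2 - k - 30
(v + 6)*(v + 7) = v^2 + 13*v + 42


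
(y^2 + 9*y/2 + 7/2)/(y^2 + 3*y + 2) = (y + 7/2)/(y + 2)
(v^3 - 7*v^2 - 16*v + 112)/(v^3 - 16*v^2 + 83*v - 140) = (v + 4)/(v - 5)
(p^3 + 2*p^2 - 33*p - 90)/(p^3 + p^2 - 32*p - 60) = (p + 3)/(p + 2)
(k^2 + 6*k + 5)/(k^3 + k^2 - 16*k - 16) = (k + 5)/(k^2 - 16)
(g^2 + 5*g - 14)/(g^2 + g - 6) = (g + 7)/(g + 3)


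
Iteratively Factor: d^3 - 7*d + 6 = (d + 3)*(d^2 - 3*d + 2) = (d - 1)*(d + 3)*(d - 2)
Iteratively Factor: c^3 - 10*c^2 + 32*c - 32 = (c - 4)*(c^2 - 6*c + 8) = (c - 4)^2*(c - 2)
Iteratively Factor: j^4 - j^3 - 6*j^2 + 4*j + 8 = (j - 2)*(j^3 + j^2 - 4*j - 4) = (j - 2)*(j + 2)*(j^2 - j - 2) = (j - 2)^2*(j + 2)*(j + 1)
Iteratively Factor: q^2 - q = (q)*(q - 1)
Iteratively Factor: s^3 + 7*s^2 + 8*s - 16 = (s + 4)*(s^2 + 3*s - 4) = (s + 4)^2*(s - 1)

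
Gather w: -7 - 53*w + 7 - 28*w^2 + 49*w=-28*w^2 - 4*w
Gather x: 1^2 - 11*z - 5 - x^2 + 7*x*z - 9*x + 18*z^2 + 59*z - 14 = -x^2 + x*(7*z - 9) + 18*z^2 + 48*z - 18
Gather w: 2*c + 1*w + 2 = 2*c + w + 2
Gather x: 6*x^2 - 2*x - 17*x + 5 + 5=6*x^2 - 19*x + 10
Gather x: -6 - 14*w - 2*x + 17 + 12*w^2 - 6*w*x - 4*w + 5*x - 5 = 12*w^2 - 18*w + x*(3 - 6*w) + 6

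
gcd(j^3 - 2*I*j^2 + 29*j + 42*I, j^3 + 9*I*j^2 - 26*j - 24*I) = j^2 + 5*I*j - 6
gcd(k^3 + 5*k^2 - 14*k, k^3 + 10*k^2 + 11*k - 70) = k^2 + 5*k - 14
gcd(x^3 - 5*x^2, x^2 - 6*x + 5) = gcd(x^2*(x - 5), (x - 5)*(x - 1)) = x - 5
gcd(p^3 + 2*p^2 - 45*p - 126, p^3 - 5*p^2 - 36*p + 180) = p + 6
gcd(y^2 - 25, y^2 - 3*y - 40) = y + 5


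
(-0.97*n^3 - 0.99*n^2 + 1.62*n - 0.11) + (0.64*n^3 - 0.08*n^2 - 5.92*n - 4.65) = -0.33*n^3 - 1.07*n^2 - 4.3*n - 4.76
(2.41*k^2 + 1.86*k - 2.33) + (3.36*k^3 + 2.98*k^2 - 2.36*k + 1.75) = 3.36*k^3 + 5.39*k^2 - 0.5*k - 0.58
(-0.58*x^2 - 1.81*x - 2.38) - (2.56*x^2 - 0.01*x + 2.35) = -3.14*x^2 - 1.8*x - 4.73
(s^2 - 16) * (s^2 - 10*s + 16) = s^4 - 10*s^3 + 160*s - 256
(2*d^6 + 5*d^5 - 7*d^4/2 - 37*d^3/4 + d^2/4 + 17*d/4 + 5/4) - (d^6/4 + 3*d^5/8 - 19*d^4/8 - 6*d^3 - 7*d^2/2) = 7*d^6/4 + 37*d^5/8 - 9*d^4/8 - 13*d^3/4 + 15*d^2/4 + 17*d/4 + 5/4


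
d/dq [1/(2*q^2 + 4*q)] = (-q - 1)/(q^2*(q + 2)^2)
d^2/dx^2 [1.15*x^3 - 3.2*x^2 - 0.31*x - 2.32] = 6.9*x - 6.4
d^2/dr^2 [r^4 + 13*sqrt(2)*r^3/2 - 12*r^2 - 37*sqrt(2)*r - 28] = 12*r^2 + 39*sqrt(2)*r - 24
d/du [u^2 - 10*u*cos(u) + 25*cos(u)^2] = 10*u*sin(u) + 2*u - 25*sin(2*u) - 10*cos(u)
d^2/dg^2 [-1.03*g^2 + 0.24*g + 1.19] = -2.06000000000000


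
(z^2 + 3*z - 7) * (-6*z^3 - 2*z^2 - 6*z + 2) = -6*z^5 - 20*z^4 + 30*z^3 - 2*z^2 + 48*z - 14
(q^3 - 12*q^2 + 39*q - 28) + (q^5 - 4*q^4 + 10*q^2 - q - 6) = q^5 - 4*q^4 + q^3 - 2*q^2 + 38*q - 34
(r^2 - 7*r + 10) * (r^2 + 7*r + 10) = r^4 - 29*r^2 + 100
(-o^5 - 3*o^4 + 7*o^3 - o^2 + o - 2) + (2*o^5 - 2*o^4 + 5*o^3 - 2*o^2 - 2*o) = o^5 - 5*o^4 + 12*o^3 - 3*o^2 - o - 2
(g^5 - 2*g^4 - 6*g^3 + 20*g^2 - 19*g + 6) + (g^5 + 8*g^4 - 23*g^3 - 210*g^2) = 2*g^5 + 6*g^4 - 29*g^3 - 190*g^2 - 19*g + 6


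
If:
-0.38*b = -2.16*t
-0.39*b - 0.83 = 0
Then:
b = -2.13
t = -0.37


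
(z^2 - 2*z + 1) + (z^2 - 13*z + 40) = 2*z^2 - 15*z + 41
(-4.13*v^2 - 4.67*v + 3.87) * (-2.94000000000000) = 12.1422*v^2 + 13.7298*v - 11.3778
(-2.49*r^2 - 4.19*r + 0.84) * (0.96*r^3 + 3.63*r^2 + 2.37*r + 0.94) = -2.3904*r^5 - 13.0611*r^4 - 20.3046*r^3 - 9.2217*r^2 - 1.9478*r + 0.7896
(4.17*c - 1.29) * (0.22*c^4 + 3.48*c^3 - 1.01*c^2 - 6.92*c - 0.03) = 0.9174*c^5 + 14.2278*c^4 - 8.7009*c^3 - 27.5535*c^2 + 8.8017*c + 0.0387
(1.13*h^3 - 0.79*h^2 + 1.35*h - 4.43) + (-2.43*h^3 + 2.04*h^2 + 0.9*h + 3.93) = -1.3*h^3 + 1.25*h^2 + 2.25*h - 0.5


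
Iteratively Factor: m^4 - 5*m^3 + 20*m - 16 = (m + 2)*(m^3 - 7*m^2 + 14*m - 8) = (m - 4)*(m + 2)*(m^2 - 3*m + 2) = (m - 4)*(m - 1)*(m + 2)*(m - 2)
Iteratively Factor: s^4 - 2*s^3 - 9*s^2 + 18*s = (s - 2)*(s^3 - 9*s) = (s - 2)*(s + 3)*(s^2 - 3*s) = s*(s - 2)*(s + 3)*(s - 3)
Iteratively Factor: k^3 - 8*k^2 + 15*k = (k)*(k^2 - 8*k + 15) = k*(k - 3)*(k - 5)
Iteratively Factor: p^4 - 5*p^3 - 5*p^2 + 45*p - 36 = (p - 3)*(p^3 - 2*p^2 - 11*p + 12) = (p - 3)*(p - 1)*(p^2 - p - 12) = (p - 4)*(p - 3)*(p - 1)*(p + 3)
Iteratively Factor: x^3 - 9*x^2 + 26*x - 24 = (x - 2)*(x^2 - 7*x + 12) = (x - 3)*(x - 2)*(x - 4)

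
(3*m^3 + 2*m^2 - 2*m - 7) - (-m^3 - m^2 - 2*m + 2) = 4*m^3 + 3*m^2 - 9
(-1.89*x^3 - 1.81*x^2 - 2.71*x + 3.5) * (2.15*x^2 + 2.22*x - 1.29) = -4.0635*x^5 - 8.0873*x^4 - 7.4066*x^3 + 3.8437*x^2 + 11.2659*x - 4.515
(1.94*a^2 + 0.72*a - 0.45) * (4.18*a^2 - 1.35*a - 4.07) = 8.1092*a^4 + 0.3906*a^3 - 10.7488*a^2 - 2.3229*a + 1.8315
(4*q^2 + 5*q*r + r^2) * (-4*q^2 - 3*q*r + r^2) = -16*q^4 - 32*q^3*r - 15*q^2*r^2 + 2*q*r^3 + r^4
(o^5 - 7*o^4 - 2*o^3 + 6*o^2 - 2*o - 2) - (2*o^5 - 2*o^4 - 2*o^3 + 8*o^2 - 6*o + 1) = -o^5 - 5*o^4 - 2*o^2 + 4*o - 3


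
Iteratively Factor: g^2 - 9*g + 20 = (g - 5)*(g - 4)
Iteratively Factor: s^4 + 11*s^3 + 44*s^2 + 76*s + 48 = (s + 3)*(s^3 + 8*s^2 + 20*s + 16) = (s + 2)*(s + 3)*(s^2 + 6*s + 8) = (s + 2)*(s + 3)*(s + 4)*(s + 2)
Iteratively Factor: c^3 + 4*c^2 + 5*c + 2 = (c + 1)*(c^2 + 3*c + 2) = (c + 1)*(c + 2)*(c + 1)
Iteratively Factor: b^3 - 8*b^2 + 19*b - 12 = (b - 4)*(b^2 - 4*b + 3) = (b - 4)*(b - 3)*(b - 1)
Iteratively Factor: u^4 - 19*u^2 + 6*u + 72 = (u + 2)*(u^3 - 2*u^2 - 15*u + 36) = (u + 2)*(u + 4)*(u^2 - 6*u + 9) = (u - 3)*(u + 2)*(u + 4)*(u - 3)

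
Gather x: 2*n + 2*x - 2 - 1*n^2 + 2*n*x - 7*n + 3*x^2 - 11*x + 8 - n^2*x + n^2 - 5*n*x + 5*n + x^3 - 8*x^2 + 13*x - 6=x^3 - 5*x^2 + x*(-n^2 - 3*n + 4)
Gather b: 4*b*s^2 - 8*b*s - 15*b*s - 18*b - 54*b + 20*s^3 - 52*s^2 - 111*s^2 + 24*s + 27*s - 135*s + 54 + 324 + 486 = b*(4*s^2 - 23*s - 72) + 20*s^3 - 163*s^2 - 84*s + 864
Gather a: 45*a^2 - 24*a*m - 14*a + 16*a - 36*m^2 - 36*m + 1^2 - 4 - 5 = 45*a^2 + a*(2 - 24*m) - 36*m^2 - 36*m - 8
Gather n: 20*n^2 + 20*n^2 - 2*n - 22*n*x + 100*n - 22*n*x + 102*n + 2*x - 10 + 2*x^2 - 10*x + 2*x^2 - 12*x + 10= 40*n^2 + n*(200 - 44*x) + 4*x^2 - 20*x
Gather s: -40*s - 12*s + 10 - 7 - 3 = -52*s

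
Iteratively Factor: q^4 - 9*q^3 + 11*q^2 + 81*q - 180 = (q - 4)*(q^3 - 5*q^2 - 9*q + 45) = (q - 4)*(q - 3)*(q^2 - 2*q - 15) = (q - 5)*(q - 4)*(q - 3)*(q + 3)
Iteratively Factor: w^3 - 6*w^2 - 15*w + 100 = (w + 4)*(w^2 - 10*w + 25) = (w - 5)*(w + 4)*(w - 5)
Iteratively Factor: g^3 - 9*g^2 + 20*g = (g)*(g^2 - 9*g + 20) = g*(g - 4)*(g - 5)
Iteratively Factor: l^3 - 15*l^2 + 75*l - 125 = (l - 5)*(l^2 - 10*l + 25) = (l - 5)^2*(l - 5)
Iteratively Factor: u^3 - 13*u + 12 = (u - 3)*(u^2 + 3*u - 4) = (u - 3)*(u + 4)*(u - 1)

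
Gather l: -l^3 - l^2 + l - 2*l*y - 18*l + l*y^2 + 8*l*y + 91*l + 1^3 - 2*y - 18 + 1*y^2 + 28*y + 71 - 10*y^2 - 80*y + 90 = -l^3 - l^2 + l*(y^2 + 6*y + 74) - 9*y^2 - 54*y + 144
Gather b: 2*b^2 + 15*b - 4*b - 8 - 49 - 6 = 2*b^2 + 11*b - 63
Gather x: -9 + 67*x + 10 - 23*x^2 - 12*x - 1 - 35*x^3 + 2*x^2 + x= -35*x^3 - 21*x^2 + 56*x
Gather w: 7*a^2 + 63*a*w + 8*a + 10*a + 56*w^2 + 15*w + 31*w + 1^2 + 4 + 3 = 7*a^2 + 18*a + 56*w^2 + w*(63*a + 46) + 8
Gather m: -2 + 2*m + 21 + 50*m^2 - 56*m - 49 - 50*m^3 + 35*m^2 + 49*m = -50*m^3 + 85*m^2 - 5*m - 30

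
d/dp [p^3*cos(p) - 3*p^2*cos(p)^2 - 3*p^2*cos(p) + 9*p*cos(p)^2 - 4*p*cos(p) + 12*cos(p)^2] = -p^3*sin(p) + 3*p^2*sin(2*p) + 3*sqrt(2)*p^2*sin(p + pi/4) + 4*p*sin(p) - 9*p*sin(2*p) - 6*p*cos(p) - 3*p*cos(2*p) - 3*p - 12*sin(2*p) - 4*cos(p) + 9*cos(2*p)/2 + 9/2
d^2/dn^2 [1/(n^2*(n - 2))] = 2*(n^2 + 2*n*(n - 2) + 3*(n - 2)^2)/(n^4*(n - 2)^3)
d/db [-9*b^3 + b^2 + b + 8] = -27*b^2 + 2*b + 1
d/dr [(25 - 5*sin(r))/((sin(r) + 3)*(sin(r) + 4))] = 5*(sin(r)^2 - 10*sin(r) - 47)*cos(r)/((sin(r) + 3)^2*(sin(r) + 4)^2)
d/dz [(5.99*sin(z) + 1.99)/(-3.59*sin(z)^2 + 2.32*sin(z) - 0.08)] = (21.5041*sin(z)^2 + 14.2882*sin(z) - 5.096)*cos(z)/(12.8881*sin(z)^4 - 16.6576*sin(z)^3 + 5.9568*sin(z)^2 - 0.3712*sin(z) + 0.0064)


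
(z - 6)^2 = z^2 - 12*z + 36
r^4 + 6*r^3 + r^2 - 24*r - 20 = (r - 2)*(r + 1)*(r + 2)*(r + 5)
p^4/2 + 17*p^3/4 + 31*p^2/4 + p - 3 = (p/2 + 1)*(p - 1/2)*(p + 1)*(p + 6)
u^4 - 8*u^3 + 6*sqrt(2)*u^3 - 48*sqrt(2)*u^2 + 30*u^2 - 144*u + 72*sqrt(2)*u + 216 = (u - 6)*(u - 2)*(u + 3*sqrt(2))^2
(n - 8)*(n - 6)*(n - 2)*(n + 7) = n^4 - 9*n^3 - 36*n^2 + 436*n - 672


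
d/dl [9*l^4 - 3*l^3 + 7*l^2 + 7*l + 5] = 36*l^3 - 9*l^2 + 14*l + 7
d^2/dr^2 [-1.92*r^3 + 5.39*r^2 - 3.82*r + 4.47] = 10.78 - 11.52*r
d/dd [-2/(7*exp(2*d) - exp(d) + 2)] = (28*exp(d) - 2)*exp(d)/(7*exp(2*d) - exp(d) + 2)^2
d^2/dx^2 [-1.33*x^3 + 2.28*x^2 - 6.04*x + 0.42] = 4.56 - 7.98*x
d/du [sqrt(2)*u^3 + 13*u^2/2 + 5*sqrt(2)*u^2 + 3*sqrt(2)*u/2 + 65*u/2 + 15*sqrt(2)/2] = 3*sqrt(2)*u^2 + 13*u + 10*sqrt(2)*u + 3*sqrt(2)/2 + 65/2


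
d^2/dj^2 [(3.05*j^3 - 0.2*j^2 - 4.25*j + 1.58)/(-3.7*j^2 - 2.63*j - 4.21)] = (-5.6843418860808e-14*j^4 + 165.29921*j^3 - 351.09669*j^2 - 813.81441*j - 59.658994)/(50.653*j^6 + 108.0141*j^5 + 249.68229*j^4 + 263.996507*j^3 + 284.097957*j^2 + 139.843149*j + 74.618461)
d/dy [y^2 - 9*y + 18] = 2*y - 9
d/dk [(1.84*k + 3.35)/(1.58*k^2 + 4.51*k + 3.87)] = (2.9072*k^2 + 8.2984*k - (1.84*k + 3.35)*(3.16*k + 4.51) + 7.1208)/(1.58*k^2 + 4.51*k + 3.87)^2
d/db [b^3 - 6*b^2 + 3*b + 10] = 3*b^2 - 12*b + 3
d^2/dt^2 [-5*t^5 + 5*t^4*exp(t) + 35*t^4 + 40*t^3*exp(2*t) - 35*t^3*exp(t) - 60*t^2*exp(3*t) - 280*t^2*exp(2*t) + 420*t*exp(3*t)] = 5*t^4*exp(t) + 160*t^3*exp(2*t) + 5*t^3*exp(t) - 100*t^3 - 540*t^2*exp(3*t) - 640*t^2*exp(2*t) - 150*t^2*exp(t) + 420*t^2 + 3060*t*exp(3*t) - 2000*t*exp(2*t) - 210*t*exp(t) + 2400*exp(3*t) - 560*exp(2*t)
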